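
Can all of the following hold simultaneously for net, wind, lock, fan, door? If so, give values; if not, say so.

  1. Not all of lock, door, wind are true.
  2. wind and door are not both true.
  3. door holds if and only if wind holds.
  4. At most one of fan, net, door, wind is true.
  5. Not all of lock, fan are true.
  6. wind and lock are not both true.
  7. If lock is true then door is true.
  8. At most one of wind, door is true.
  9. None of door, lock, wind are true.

net = False; wind = False; lock = False; fan = False; door = False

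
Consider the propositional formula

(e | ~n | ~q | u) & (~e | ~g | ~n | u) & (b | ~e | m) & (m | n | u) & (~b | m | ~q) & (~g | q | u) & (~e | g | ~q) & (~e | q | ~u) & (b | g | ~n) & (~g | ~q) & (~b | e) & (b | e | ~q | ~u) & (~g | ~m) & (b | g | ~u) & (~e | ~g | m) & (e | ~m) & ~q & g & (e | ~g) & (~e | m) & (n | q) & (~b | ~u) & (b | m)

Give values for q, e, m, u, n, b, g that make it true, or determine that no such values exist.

UNSATISFIABLE

Case q = True:
  Clause (~q) is falsified — contradiction.
Case q = False:
  (g) forces g = True.
  (~g | q | u) forces u = True.
  (~e | q | ~u) forces e = False.
  Clause (e | ~g) is falsified — contradiction.
Both cases fail, so the formula is unsatisfiable.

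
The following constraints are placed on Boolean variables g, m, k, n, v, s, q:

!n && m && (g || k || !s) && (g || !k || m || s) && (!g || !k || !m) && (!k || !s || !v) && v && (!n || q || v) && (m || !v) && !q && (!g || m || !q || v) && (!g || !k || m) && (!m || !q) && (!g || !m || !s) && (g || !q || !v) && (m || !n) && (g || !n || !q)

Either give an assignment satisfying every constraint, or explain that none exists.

Unit clause (!n) forces n = False.
Unit clause (m) forces m = True.
Unit clause (v) forces v = True.
Unit clause (!q) forces q = False.
Set g = False.
Set k = False.
  then (g || k || !s) forces s = False.
All clauses satisfied.

g = False; m = True; k = False; n = False; v = True; s = False; q = False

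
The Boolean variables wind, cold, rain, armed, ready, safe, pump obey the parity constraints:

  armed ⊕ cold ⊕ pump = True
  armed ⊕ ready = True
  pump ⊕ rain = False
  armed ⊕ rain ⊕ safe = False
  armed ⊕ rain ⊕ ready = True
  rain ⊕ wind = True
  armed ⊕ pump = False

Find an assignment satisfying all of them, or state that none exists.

wind = True, cold = True, rain = False, armed = False, ready = True, safe = False, pump = False

armed ⊕ cold ⊕ pump = F ⊕ T ⊕ F = True ✓
armed ⊕ ready = F ⊕ T = True ✓
pump ⊕ rain = F ⊕ F = False ✓
armed ⊕ rain ⊕ safe = F ⊕ F ⊕ F = False ✓
armed ⊕ rain ⊕ ready = F ⊕ F ⊕ T = True ✓
rain ⊕ wind = F ⊕ T = True ✓
armed ⊕ pump = F ⊕ F = False ✓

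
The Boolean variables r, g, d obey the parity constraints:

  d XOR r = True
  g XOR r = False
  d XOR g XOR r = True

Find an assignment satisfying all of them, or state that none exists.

r = False; g = False; d = True

d XOR r = T XOR F = True ✓
g XOR r = F XOR F = False ✓
d XOR g XOR r = T XOR F XOR F = True ✓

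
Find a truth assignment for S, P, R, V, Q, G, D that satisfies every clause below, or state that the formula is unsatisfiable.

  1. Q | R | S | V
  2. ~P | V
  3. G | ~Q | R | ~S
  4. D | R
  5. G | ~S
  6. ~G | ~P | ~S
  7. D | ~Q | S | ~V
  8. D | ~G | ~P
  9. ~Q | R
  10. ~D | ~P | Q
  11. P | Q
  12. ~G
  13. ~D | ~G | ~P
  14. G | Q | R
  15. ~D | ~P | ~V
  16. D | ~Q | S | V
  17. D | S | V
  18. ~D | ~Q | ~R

S = False, P = True, R = True, V = True, Q = False, G = False, D = False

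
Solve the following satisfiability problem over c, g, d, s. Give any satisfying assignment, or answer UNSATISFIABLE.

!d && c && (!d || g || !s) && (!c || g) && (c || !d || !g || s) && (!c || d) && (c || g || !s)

Case c = True:
  (!d) forces d = False.
  Clause (!c || d) is falsified — contradiction.
Case c = False:
  Clause (c) is falsified — contradiction.
Both cases fail, so the formula is unsatisfiable.

The formula is unsatisfiable.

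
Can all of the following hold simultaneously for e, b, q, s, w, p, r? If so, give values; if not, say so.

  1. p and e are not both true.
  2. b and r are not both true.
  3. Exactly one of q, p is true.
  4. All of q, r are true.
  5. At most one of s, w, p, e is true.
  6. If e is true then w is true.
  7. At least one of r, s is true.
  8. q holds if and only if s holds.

e=F, b=F, q=T, s=T, w=F, p=F, r=T

  (1) p=F, e=F — not both ✓
  (2) b=F, r=T — not both ✓
  (3) {q, p}: 1 true — exactly one ✓
  (4) {q, r}: all 2 true ✓
  (5) {s, w, p, e}: 1 true — at most one ✓
  (6) e=F ⇒ w: vacuous ✓
  (7) {r, s}: 2 true — at least one ✓
  (8) q=T, s=T — same ✓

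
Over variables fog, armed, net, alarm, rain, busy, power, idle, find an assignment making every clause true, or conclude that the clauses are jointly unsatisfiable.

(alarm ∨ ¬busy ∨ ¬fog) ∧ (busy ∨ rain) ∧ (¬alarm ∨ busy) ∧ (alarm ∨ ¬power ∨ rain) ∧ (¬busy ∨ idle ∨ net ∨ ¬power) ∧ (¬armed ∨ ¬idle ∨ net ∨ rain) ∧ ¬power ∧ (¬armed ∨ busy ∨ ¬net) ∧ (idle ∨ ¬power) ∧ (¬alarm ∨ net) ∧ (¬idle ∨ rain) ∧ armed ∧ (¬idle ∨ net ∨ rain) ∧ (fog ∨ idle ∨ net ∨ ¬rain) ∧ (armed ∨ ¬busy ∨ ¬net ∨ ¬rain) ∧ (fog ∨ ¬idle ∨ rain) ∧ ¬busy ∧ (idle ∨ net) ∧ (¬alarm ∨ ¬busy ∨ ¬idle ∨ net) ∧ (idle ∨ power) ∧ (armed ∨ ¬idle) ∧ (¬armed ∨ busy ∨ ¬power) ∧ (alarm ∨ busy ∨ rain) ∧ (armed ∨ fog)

Unit clause (¬power) forces power = False.
Unit clause (armed) forces armed = True.
Unit clause (¬busy) forces busy = False.
In (idle ∨ power) only idle is left, so idle = True.
In (busy ∨ rain) only rain is left, so rain = True.
In (¬alarm ∨ busy) only ¬alarm is left, so alarm = False.
In (¬armed ∨ busy ∨ ¬net) only ¬net is left, so net = False.
Set fog = True.
All clauses satisfied.

fog=T; armed=T; net=F; alarm=F; rain=T; busy=F; power=F; idle=T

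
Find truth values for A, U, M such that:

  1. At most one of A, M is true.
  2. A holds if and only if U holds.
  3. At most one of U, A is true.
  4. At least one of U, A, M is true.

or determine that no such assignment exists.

A = False; U = False; M = True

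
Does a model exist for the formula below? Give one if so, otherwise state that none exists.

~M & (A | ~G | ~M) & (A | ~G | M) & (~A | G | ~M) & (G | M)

Unit clause (~M) forces M = False.
In (G | M) only G is left, so G = True.
In (A | ~G | M) only A is left, so A = True.
All clauses satisfied.

G: True, A: True, M: False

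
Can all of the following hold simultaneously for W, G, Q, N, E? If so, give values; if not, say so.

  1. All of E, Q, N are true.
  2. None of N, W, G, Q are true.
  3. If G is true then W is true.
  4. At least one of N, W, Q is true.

Case Q = True:
  Constraint (2) is violated (Q=T) — contradiction.
Case Q = False:
  Constraint (1) is violated (Q=F) — contradiction.
Both cases fail — unsatisfiable.

The formula is unsatisfiable.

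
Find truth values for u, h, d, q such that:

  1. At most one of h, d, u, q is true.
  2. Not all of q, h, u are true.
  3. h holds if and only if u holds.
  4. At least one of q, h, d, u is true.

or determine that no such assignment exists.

u = False, h = False, d = True, q = False

  (1) {h, d, u, q}: 1 true — at most one ✓
  (2) {q, h, u}: 0/3 true — not all ✓
  (3) h=F, u=F — same ✓
  (4) {q, h, d, u}: 1 true — at least one ✓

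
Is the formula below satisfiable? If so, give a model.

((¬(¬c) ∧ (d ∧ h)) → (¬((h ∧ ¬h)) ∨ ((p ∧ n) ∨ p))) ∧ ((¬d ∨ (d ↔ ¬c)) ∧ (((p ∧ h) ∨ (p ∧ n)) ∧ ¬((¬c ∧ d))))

p = True, d = False, h = True, n = False, c = False

  (¬(¬c) ∧ (d ∧ h)) → (¬((h ∧ ¬h)) ∨ ((p ∧ n) ∨ p)) = True
    ¬(¬c) ∧ (d ∧ h) = False
      ¬(¬c) = False
        ¬c = True
      d ∧ h = False
    ¬((h ∧ ¬h)) ∨ ((p ∧ n) ∨ p) = True
      ¬((h ∧ ¬h)) = True
        h ∧ ¬h = False
          ¬h = False
      (p ∧ n) ∨ p = True
        p ∧ n = False
  (¬d ∨ (d ↔ ¬c)) ∧ (((p ∧ h) ∨ (p ∧ n)) ∧ ¬((¬c ∧ d))) = True
    ¬d ∨ (d ↔ ¬c) = True
      ¬d = True
      d ↔ ¬c = False
        ¬c = True
    ((p ∧ h) ∨ (p ∧ n)) ∧ ¬((¬c ∧ d)) = True
      (p ∧ h) ∨ (p ∧ n) = True
        p ∧ h = True
        p ∧ n = False
      ¬((¬c ∧ d)) = True
        ¬c ∧ d = False
          ¬c = True
Both conjuncts True, so the formula holds.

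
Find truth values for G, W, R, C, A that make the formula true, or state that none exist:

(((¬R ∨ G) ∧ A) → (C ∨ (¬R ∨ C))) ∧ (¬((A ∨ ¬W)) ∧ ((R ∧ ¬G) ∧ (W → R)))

G = False, W = True, R = True, C = True, A = False

  ((¬R ∨ G) ∧ A) → (C ∨ (¬R ∨ C)) = True
    (¬R ∨ G) ∧ A = False
      ¬R ∨ G = False
        ¬R = False
    C ∨ (¬R ∨ C) = True
      ¬R ∨ C = True
        ¬R = False
  ¬((A ∨ ¬W)) ∧ ((R ∧ ¬G) ∧ (W → R)) = True
    ¬((A ∨ ¬W)) = True
      A ∨ ¬W = False
        ¬W = False
    (R ∧ ¬G) ∧ (W → R) = True
      R ∧ ¬G = True
        ¬G = True
      W → R = True
Both conjuncts True, so the formula holds.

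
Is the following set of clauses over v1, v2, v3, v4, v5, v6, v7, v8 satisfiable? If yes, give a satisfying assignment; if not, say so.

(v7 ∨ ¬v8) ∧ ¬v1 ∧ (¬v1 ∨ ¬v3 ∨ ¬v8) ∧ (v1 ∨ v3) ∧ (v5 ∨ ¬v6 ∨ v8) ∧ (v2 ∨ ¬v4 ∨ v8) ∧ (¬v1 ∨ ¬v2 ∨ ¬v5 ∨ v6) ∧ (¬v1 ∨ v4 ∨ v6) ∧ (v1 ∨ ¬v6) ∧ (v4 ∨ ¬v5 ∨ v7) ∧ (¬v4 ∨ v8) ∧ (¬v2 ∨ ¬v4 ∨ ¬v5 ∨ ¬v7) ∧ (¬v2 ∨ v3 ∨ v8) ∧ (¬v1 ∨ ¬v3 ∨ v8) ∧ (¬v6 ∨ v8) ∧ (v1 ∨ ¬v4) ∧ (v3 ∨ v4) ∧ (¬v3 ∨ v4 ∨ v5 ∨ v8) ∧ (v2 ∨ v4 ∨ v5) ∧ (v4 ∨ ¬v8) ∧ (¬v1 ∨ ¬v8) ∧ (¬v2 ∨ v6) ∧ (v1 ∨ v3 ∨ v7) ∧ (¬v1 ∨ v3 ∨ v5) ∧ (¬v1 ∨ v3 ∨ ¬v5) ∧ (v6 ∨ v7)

Unit clause (¬v1) forces v1 = False.
In (v1 ∨ v3) only v3 is left, so v3 = True.
In (v1 ∨ ¬v6) only ¬v6 is left, so v6 = False.
In (v1 ∨ ¬v4) only ¬v4 is left, so v4 = False.
In (v4 ∨ ¬v8) only ¬v8 is left, so v8 = False.
In (¬v2 ∨ v6) only ¬v2 is left, so v2 = False.
In (v6 ∨ v7) only v7 is left, so v7 = True.
In (¬v3 ∨ v4 ∨ v5 ∨ v8) only v5 is left, so v5 = True.
All clauses satisfied.

v1=F, v2=F, v3=T, v4=F, v5=T, v6=F, v7=T, v8=F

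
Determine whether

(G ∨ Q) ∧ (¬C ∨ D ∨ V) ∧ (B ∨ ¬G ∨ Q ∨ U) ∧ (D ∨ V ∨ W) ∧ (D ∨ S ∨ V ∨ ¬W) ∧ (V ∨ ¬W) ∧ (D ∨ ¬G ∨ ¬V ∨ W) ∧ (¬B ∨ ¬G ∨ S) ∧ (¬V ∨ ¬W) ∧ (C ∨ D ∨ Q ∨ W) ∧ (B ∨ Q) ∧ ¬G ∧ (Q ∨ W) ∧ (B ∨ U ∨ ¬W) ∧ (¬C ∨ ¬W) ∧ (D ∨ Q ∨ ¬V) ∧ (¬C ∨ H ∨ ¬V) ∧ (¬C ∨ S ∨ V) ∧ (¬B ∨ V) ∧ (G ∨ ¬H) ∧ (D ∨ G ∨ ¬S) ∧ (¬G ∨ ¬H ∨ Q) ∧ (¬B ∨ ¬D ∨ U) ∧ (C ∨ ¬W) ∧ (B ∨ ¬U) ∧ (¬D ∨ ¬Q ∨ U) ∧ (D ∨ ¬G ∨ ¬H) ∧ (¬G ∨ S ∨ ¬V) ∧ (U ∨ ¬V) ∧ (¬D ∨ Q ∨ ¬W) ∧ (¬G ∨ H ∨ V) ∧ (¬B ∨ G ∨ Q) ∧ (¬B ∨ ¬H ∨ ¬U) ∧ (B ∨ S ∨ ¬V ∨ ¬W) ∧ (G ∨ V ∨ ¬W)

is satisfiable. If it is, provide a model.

Unit clause (¬G) forces G = False.
In (G ∨ ¬H) only ¬H is left, so H = False.
In (G ∨ Q) only Q is left, so Q = True.
Set C = False.
  then (C ∨ ¬W) forces W = False.
Set B = True.
  then (¬B ∨ V) forces V = True.
  then (U ∨ ¬V) forces U = True.
Set S = False.
Set D = True.
All clauses satisfied.

C = False; G = False; Q = True; B = True; W = False; S = False; V = True; D = True; H = False; U = True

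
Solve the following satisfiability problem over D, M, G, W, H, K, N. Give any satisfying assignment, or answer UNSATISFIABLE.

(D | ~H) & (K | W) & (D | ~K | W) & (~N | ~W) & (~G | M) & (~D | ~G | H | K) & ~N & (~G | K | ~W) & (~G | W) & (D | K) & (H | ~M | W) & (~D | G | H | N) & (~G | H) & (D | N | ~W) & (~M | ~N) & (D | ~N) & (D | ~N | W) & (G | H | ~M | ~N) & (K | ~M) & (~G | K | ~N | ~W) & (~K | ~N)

D=T, M=F, G=F, W=T, H=T, K=F, N=F

Unit clause (~N) forces N = False.
Set D = True.
Set M = False.
  then (~G | M) forces G = False.
  then (~D | G | H | N) forces H = True.
Set W = True.
Set K = False.
All clauses satisfied.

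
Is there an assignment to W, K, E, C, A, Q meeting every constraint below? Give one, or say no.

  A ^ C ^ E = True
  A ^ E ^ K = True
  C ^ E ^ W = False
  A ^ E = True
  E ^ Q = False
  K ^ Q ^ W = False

W: True, K: False, E: True, C: False, A: False, Q: True

A ^ C ^ E = F ^ F ^ T = True ✓
A ^ E ^ K = F ^ T ^ F = True ✓
C ^ E ^ W = F ^ T ^ T = False ✓
A ^ E = F ^ T = True ✓
E ^ Q = T ^ T = False ✓
K ^ Q ^ W = F ^ T ^ T = False ✓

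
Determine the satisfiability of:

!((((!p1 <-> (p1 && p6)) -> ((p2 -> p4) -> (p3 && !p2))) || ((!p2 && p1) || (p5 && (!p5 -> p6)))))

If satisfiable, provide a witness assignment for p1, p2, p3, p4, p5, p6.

p1 = True; p2 = True; p3 = False; p4 = True; p5 = False; p6 = False

  !((((!p1 <-> (p1 && p6)) -> ((p2 -> p4) -> (p3 && !p2))) || ((!p2 && p1) || (p5 && (!p5 -> p6))))) = True
    ((!p1 <-> (p1 && p6)) -> ((p2 -> p4) -> (p3 && !p2))) || ((!p2 && p1) || (p5 && (!p5 -> p6))) = False
      (!p1 <-> (p1 && p6)) -> ((p2 -> p4) -> (p3 && !p2)) = False
        !p1 <-> (p1 && p6) = True
          !p1 = False
          p1 && p6 = False
        (p2 -> p4) -> (p3 && !p2) = False
          p2 -> p4 = True
          p3 && !p2 = False
            !p2 = False
      (!p2 && p1) || (p5 && (!p5 -> p6)) = False
        !p2 && p1 = False
          !p2 = False
        p5 && (!p5 -> p6) = False
          !p5 -> p6 = False
            !p5 = True
The formula evaluates to True.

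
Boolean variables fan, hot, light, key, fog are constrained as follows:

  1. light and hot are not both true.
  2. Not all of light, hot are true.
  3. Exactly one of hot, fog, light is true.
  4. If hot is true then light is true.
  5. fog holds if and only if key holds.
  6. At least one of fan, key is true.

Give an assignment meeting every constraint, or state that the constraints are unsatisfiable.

fan=F, hot=F, light=F, key=T, fog=T

  (1) light=F, hot=F — not both ✓
  (2) {light, hot}: 0/2 true — not all ✓
  (3) {hot, fog, light}: 1 true — exactly one ✓
  (4) hot=F ⇒ light: vacuous ✓
  (5) fog=T, key=T — same ✓
  (6) {fan, key}: 1 true — at least one ✓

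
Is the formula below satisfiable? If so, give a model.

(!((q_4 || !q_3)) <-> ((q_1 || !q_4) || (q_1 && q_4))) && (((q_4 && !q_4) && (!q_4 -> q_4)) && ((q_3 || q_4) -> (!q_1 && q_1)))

The formula is unsatisfiable.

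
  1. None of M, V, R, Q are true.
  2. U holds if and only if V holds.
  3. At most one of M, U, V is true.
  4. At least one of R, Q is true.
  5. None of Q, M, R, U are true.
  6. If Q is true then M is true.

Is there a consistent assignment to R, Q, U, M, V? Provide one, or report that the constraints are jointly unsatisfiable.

Unsatisfiable — no assignment works.

Case R = True:
  Constraint (1) is violated (R=T) — contradiction.
Case R = False:
  (1) forces M = False.
  (1) forces V = False.
  (1) forces Q = False.
  Constraint (4) is violated (R=F, Q=F) — contradiction.
Both cases fail — unsatisfiable.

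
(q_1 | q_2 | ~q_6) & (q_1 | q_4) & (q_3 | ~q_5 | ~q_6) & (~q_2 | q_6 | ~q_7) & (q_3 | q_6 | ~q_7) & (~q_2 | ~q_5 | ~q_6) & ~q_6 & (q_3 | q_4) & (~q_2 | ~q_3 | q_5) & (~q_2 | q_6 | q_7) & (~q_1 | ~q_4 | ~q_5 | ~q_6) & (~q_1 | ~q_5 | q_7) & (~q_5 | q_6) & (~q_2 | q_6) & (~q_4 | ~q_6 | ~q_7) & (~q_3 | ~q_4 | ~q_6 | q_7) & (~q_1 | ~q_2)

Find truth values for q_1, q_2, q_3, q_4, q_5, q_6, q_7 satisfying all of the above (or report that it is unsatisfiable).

q_1: True, q_2: False, q_3: True, q_4: True, q_5: False, q_6: False, q_7: False

Unit clause (~q_6) forces q_6 = False.
In (~q_5 | q_6) only ~q_5 is left, so q_5 = False.
In (~q_2 | q_6) only ~q_2 is left, so q_2 = False.
Set q_1 = True.
Set q_3 = True.
Set q_4 = True.
Set q_7 = False.
All clauses satisfied.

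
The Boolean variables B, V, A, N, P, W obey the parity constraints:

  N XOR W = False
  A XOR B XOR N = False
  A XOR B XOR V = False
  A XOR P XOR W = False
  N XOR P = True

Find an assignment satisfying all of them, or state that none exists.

B = True, V = False, A = True, N = False, P = True, W = False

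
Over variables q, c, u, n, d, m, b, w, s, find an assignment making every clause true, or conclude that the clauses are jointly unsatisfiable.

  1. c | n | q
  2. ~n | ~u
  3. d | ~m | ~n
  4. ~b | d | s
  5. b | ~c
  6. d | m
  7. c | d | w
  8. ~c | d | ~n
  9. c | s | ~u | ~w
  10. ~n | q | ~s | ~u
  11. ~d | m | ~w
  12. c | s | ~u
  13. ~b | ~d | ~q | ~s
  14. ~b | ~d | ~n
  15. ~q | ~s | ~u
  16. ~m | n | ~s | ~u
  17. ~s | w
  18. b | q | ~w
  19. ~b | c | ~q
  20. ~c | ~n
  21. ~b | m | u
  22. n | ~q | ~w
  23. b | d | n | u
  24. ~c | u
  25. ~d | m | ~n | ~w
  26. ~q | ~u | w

Set q = False.
Set c = False.
  then (c | n | q) forces n = True.
  then (~n | ~u) forces u = False.
Try d = False:
  (d | ~m | ~n) forces m = False.
  clause (d | m) is falsified — backtrack.
So d = True.
  then (~b | ~d | ~n) forces b = False.
  then (b | q | ~w) forces w = False.
  then (~s | w) forces s = False.
Set m = False.
All clauses satisfied.

q = False, c = False, u = False, n = True, d = True, m = False, b = False, w = False, s = False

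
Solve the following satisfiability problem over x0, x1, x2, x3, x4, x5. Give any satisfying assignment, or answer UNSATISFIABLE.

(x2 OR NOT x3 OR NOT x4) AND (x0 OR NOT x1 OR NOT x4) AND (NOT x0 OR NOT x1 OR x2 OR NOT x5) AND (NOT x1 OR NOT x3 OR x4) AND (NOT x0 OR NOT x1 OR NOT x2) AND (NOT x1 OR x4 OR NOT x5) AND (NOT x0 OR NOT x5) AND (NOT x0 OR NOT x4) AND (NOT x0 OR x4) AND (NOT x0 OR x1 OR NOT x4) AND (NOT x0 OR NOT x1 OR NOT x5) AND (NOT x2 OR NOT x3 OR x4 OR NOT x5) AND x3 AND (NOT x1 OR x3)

Unit clause (x3) forces x3 = True.
Set x0 = False.
Try x1 = True:
  (x0 OR NOT x1 OR NOT x4) forces x4 = False.
  clause (NOT x1 OR NOT x3 OR x4) is falsified — backtrack.
So x1 = False.
Set x2 = True.
Set x4 = False.
  then (NOT x2 OR NOT x3 OR x4 OR NOT x5) forces x5 = False.
All clauses satisfied.

x0=F, x1=F, x2=T, x3=T, x4=F, x5=F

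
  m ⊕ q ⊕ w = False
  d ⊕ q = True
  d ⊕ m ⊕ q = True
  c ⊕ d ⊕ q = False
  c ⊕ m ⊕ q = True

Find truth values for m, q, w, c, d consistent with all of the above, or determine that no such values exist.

m: False; q: False; w: False; c: True; d: True

m ⊕ q ⊕ w = F ⊕ F ⊕ F = False ✓
d ⊕ q = T ⊕ F = True ✓
d ⊕ m ⊕ q = T ⊕ F ⊕ F = True ✓
c ⊕ d ⊕ q = T ⊕ T ⊕ F = False ✓
c ⊕ m ⊕ q = T ⊕ F ⊕ F = True ✓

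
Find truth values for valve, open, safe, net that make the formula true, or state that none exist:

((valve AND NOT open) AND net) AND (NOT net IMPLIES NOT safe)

valve = True; open = False; safe = True; net = True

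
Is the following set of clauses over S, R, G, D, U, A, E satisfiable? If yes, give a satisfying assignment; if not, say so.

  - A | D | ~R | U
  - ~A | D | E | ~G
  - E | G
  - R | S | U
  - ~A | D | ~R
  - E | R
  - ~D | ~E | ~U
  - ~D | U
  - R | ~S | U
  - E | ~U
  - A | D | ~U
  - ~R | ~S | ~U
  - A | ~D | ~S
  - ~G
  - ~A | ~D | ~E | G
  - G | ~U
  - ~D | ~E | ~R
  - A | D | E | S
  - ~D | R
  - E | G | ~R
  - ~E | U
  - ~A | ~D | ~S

Unsatisfiable — no assignment works.

Case G = True:
  Clause (~G) is falsified — contradiction.
Case G = False:
  (E | G) forces E = True.
  (G | ~U) forces U = False.
  Clause (~E | U) is falsified — contradiction.
Both cases fail, so the formula is unsatisfiable.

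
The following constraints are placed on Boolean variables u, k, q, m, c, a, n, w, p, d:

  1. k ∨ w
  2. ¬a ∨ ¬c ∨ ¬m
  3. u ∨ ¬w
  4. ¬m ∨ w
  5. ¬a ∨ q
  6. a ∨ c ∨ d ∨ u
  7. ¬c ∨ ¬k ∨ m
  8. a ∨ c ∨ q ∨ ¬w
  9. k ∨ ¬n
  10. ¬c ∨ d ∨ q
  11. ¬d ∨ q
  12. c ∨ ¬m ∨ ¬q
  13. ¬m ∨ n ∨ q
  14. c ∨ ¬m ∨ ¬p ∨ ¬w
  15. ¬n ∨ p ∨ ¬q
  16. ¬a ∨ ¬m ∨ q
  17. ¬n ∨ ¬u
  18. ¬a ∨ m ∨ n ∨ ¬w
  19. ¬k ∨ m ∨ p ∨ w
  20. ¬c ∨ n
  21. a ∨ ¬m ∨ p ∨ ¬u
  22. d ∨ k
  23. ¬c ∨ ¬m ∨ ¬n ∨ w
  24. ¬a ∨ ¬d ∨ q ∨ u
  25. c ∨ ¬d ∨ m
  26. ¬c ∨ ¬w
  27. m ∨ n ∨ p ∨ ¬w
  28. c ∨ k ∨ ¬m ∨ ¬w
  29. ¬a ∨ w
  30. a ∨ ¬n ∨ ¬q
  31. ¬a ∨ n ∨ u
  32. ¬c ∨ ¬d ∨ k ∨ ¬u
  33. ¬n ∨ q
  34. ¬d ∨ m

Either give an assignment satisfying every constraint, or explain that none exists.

u=T, k=T, q=F, m=F, c=F, a=F, n=F, w=F, p=T, d=F

Set u = True.
  then (¬n ∨ ¬u) forces n = False.
  then (¬c ∨ n) forces c = False.
Try k = False:
  (k ∨ w) forces w = True.
  (d ∨ k) forces d = True.
  (¬d ∨ q) forces q = True.
  (c ∨ ¬m ∨ ¬q) forces m = False.
  clause (c ∨ ¬d ∨ m) is falsified — backtrack.
So k = True.
Set q = False.
  then (¬a ∨ q) forces a = False.
  then (a ∨ c ∨ q ∨ ¬w) forces w = False.
  then (¬d ∨ q) forces d = False.
  then (¬m ∨ n ∨ q) forces m = False.
  then (¬k ∨ m ∨ p ∨ w) forces p = True.
All clauses satisfied.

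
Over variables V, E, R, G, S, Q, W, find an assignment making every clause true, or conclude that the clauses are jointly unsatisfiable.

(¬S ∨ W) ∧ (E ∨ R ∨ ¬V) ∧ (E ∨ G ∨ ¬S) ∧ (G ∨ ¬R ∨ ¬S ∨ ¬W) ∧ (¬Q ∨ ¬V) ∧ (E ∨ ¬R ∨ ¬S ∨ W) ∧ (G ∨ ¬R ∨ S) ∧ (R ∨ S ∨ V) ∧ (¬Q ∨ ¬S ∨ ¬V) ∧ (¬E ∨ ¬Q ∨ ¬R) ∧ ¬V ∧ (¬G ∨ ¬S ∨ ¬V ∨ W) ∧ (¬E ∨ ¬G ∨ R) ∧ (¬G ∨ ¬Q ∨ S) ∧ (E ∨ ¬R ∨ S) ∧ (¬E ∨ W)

V=F, E=T, R=T, G=T, S=F, Q=F, W=T

Unit clause (¬V) forces V = False.
Set E = True.
  then (¬E ∨ W) forces W = True.
Set R = True.
  then (¬E ∨ ¬Q ∨ ¬R) forces Q = False.
Try G = False:
  (G ∨ ¬R ∨ ¬S ∨ ¬W) forces S = False.
  clause (G ∨ ¬R ∨ S) is falsified — backtrack.
So G = True.
Set S = False.
All clauses satisfied.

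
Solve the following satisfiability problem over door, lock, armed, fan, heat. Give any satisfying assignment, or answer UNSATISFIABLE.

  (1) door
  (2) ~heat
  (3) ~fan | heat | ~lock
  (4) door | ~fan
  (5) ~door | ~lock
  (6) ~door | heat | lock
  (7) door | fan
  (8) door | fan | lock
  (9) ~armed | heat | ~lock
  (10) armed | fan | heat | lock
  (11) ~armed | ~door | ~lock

Case door = True:
  (~heat) forces heat = False.
  (~door | ~lock) forces lock = False.
  Clause (~door | heat | lock) is falsified — contradiction.
Case door = False:
  Clause (door) is falsified — contradiction.
Both cases fail, so the formula is unsatisfiable.

The formula is unsatisfiable.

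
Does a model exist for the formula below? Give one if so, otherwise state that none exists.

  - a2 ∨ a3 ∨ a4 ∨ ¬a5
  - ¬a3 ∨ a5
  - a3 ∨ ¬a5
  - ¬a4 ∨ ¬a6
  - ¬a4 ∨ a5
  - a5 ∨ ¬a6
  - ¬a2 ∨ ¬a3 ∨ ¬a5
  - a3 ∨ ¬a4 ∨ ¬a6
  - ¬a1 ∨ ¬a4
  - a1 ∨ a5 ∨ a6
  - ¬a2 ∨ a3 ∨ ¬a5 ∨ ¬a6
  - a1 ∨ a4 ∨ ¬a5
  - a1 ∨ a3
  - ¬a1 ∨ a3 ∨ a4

a1=F, a2=F, a3=T, a4=T, a5=T, a6=F

Set a1 = False.
  then (a1 ∨ a3) forces a3 = True.
  then (¬a3 ∨ a5) forces a5 = True.
  then (¬a2 ∨ ¬a3 ∨ ¬a5) forces a2 = False.
  then (a1 ∨ a4 ∨ ¬a5) forces a4 = True.
  then (¬a4 ∨ ¬a6) forces a6 = False.
All clauses satisfied.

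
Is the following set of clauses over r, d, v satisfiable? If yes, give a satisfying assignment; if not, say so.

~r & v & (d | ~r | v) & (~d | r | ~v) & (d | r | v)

Unit clause (~r) forces r = False.
Unit clause (v) forces v = True.
In (~d | r | ~v) only ~d is left, so d = False.
Check each clause:
  (~r): ~r holds.
  (v): v holds.
  (d | ~r | v): ~r holds.
  (~d | r | ~v): ~d holds.
  (d | r | v): v holds.
All clauses satisfied.

r = False, d = False, v = True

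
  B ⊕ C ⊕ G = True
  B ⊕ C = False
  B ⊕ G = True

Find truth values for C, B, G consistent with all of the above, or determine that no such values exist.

C=F, B=F, G=T

B ⊕ C ⊕ G = F ⊕ F ⊕ T = True ✓
B ⊕ C = F ⊕ F = False ✓
B ⊕ G = F ⊕ T = True ✓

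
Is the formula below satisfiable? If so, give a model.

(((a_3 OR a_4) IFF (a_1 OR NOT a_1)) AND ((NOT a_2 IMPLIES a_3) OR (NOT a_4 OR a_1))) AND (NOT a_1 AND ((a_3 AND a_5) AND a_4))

a_1 = False; a_2 = True; a_3 = True; a_4 = True; a_5 = True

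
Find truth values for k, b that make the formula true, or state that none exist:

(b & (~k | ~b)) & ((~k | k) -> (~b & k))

Case k = True: the formula simplifies to (b & ~b) & ~b.
  b = True: the conjunct ~b is False.
  b = False: the conjunct b is False.
Case k = False: the conjunct (~k | k) -> (~b & k) becomes (True | False) -> (~b & False) = False.
Both cases fail — unsatisfiable.

Unsatisfiable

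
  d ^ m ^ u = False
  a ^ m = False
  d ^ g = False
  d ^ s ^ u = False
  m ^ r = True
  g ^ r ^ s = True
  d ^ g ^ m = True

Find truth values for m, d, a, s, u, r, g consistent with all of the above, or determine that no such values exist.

m: True, d: False, a: True, s: True, u: True, r: False, g: False

d ^ m ^ u = F ^ T ^ T = False ✓
a ^ m = T ^ T = False ✓
d ^ g = F ^ F = False ✓
d ^ s ^ u = F ^ T ^ T = False ✓
m ^ r = T ^ F = True ✓
g ^ r ^ s = F ^ F ^ T = True ✓
d ^ g ^ m = F ^ F ^ T = True ✓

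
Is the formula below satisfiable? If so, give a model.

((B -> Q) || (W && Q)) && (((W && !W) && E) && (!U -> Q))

Case W = True: the conjunct !W is False.
Case W = False: the conjunct W is False.
Both cases fail — unsatisfiable.

The formula is unsatisfiable.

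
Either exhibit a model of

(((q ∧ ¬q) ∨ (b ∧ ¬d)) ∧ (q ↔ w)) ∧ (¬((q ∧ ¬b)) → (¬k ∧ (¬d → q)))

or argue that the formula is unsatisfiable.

k = False, w = True, q = True, d = False, b = True

  ((q ∧ ¬q) ∨ (b ∧ ¬d)) ∧ (q ↔ w) = True
    (q ∧ ¬q) ∨ (b ∧ ¬d) = True
      q ∧ ¬q = False
        ¬q = False
      b ∧ ¬d = True
        ¬d = True
    q ↔ w = True
  ¬((q ∧ ¬b)) → (¬k ∧ (¬d → q)) = True
    ¬((q ∧ ¬b)) = True
      q ∧ ¬b = False
        ¬b = False
    ¬k ∧ (¬d → q) = True
      ¬k = True
      ¬d → q = True
        ¬d = True
Both conjuncts True, so the formula holds.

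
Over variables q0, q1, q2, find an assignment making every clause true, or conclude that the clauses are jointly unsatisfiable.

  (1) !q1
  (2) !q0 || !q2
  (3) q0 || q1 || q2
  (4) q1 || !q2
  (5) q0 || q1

Unit clause (!q1) forces q1 = False.
In (q1 || !q2) only !q2 is left, so q2 = False.
In (q0 || q1) only q0 is left, so q0 = True.
Check each clause:
  (!q1): !q1 holds.
  (!q0 || !q2): !q2 holds.
  (q0 || q1 || q2): q0 holds.
  (q1 || !q2): !q2 holds.
  (q0 || q1): q0 holds.
All clauses satisfied.

q0: True; q1: False; q2: False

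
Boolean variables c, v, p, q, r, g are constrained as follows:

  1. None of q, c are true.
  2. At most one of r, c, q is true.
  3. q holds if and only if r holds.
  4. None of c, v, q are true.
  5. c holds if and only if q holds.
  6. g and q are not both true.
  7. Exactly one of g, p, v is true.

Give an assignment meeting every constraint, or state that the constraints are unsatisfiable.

c: False; v: False; p: False; q: False; r: False; g: True

  (1) {q, c}: 0 true — none ✓
  (2) {r, c, q}: 0 true — at most one ✓
  (3) q=F, r=F — same ✓
  (4) {c, v, q}: 0 true — none ✓
  (5) c=F, q=F — same ✓
  (6) g=T, q=F — not both ✓
  (7) {g, p, v}: 1 true — exactly one ✓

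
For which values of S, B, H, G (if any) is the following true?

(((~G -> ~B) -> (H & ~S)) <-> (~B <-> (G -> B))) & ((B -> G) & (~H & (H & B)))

Case H = True: the conjunct ~H is False.
Case H = False: the conjunct H is False.
Both cases fail — unsatisfiable.

Unsatisfiable — no assignment works.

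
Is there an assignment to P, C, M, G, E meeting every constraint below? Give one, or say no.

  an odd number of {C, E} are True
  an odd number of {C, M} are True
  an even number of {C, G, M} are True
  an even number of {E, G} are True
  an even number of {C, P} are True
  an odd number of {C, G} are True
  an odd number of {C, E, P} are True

P: False, C: False, M: True, G: True, E: True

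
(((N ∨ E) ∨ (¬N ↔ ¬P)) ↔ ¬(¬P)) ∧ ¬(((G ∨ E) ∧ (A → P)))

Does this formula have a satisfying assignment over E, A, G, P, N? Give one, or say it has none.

E = False, A = False, G = False, P = True, N = True

  ((N ∨ E) ∨ (¬N ↔ ¬P)) ↔ ¬(¬P) = True
    (N ∨ E) ∨ (¬N ↔ ¬P) = True
      N ∨ E = True
      ¬N ↔ ¬P = True
        ¬N = False
        ¬P = False
    ¬(¬P) = True
      ¬P = False
  ¬(((G ∨ E) ∧ (A → P))) = True
    (G ∨ E) ∧ (A → P) = False
      G ∨ E = False
      A → P = True
Both conjuncts True, so the formula holds.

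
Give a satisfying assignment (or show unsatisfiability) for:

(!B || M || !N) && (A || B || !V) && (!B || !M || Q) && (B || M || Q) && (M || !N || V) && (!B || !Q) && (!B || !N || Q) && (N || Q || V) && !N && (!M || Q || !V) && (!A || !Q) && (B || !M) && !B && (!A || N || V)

Q = True, V = False, A = False, N = False, M = False, B = False

Unit clause (!N) forces N = False.
Unit clause (!B) forces B = False.
In (B || !M) only !M is left, so M = False.
In (B || M || Q) only Q is left, so Q = True.
In (!A || !Q) only !A is left, so A = False.
In (A || B || !V) only !V is left, so V = False.
All clauses satisfied.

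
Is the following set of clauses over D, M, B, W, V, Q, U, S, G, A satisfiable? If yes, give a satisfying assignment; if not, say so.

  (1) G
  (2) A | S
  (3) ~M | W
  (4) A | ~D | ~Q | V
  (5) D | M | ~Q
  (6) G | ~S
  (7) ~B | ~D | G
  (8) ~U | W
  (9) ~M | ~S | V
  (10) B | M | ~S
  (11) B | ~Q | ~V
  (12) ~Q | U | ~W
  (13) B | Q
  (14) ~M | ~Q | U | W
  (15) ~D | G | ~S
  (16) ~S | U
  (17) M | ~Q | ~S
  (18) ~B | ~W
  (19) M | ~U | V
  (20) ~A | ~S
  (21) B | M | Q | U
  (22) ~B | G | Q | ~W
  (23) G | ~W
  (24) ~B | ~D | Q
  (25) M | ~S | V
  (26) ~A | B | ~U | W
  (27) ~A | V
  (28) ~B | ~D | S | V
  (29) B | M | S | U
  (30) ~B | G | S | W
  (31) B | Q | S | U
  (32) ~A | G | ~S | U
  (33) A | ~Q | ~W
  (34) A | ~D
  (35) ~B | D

Unit clause (G) forces G = True.
Set D = True.
  then (A | ~D) forces A = True.
  then (~A | ~S) forces S = False.
  then (~A | V) forces V = True.
Set M = False.
Set B = True.
  then (~B | ~W) forces W = False.
  then (~B | ~D | Q) forces Q = True.
  then (~U | W) forces U = False.
All clauses satisfied.

D = True, M = False, B = True, W = False, V = True, Q = True, U = False, S = False, G = True, A = True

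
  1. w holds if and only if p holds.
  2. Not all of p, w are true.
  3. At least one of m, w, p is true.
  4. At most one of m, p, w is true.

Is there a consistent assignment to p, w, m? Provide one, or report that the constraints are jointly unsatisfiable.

p: False, w: False, m: True

  (1) w=F, p=F — same ✓
  (2) {p, w}: 0/2 true — not all ✓
  (3) {m, w, p}: 1 true — at least one ✓
  (4) {m, p, w}: 1 true — at most one ✓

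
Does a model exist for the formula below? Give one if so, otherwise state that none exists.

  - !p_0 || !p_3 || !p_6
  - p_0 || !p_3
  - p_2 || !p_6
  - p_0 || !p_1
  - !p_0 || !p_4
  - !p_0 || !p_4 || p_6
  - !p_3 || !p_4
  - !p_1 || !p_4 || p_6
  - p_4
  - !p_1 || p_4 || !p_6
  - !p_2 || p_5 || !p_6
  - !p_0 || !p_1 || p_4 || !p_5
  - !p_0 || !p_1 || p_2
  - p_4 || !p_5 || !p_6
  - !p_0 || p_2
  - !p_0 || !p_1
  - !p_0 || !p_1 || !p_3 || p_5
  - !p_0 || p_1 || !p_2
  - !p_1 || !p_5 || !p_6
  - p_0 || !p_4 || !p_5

p_0=F, p_1=F, p_2=T, p_3=F, p_4=T, p_5=F, p_6=F

Unit clause (p_4) forces p_4 = True.
In (!p_0 || !p_4) only !p_0 is left, so p_0 = False.
In (!p_3 || !p_4) only !p_3 is left, so p_3 = False.
In (p_0 || !p_4 || !p_5) only !p_5 is left, so p_5 = False.
In (p_0 || !p_1) only !p_1 is left, so p_1 = False.
Set p_2 = True.
  then (!p_2 || p_5 || !p_6) forces p_6 = False.
All clauses satisfied.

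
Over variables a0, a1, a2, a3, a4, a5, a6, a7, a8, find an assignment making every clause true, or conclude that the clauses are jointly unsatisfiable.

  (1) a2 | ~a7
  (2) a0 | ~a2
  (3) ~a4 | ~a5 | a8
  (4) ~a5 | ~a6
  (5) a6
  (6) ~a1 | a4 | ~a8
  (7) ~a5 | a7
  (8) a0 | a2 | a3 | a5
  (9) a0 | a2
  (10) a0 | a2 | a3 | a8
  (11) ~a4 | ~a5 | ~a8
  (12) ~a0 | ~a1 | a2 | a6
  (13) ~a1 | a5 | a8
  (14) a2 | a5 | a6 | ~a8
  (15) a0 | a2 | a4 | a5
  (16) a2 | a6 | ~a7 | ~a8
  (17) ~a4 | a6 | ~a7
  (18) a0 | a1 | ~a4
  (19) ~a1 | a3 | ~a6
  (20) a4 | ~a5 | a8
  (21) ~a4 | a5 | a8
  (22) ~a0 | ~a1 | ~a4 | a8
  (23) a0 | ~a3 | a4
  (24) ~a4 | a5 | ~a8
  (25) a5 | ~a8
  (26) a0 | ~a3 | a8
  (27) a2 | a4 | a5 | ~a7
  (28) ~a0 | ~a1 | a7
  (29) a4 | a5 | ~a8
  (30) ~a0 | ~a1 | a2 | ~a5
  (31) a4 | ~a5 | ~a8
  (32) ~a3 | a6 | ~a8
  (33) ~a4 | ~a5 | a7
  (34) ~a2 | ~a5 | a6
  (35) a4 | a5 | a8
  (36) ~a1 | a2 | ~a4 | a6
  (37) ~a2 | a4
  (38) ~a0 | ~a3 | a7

Unsatisfiable — no assignment works.

Case a6 = True:
  (~a5 | ~a6) forces a5 = False.
  (a5 | ~a8) forces a8 = False.
  (~a1 | a5 | a8) forces a1 = False.
  (~a4 | a5 | a8) forces a4 = False.
  Clause (a4 | a5 | a8) is falsified — contradiction.
Case a6 = False:
  Clause (a6) is falsified — contradiction.
Both cases fail, so the formula is unsatisfiable.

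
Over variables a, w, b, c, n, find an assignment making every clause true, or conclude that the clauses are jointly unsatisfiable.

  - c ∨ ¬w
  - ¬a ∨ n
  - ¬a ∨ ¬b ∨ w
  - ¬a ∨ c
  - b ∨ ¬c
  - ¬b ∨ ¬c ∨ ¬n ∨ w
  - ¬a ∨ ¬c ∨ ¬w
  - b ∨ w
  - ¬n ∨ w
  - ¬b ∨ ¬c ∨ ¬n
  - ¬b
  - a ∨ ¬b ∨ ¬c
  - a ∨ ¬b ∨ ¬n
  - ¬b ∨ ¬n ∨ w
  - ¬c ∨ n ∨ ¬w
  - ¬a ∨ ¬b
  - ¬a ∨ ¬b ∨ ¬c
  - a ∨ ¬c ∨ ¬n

Case b = True:
  Clause (¬b) is falsified — contradiction.
Case b = False:
  (b ∨ ¬c) forces c = False.
  (c ∨ ¬w) forces w = False.
  Clause (b ∨ w) is falsified — contradiction.
Both cases fail, so the formula is unsatisfiable.

UNSATISFIABLE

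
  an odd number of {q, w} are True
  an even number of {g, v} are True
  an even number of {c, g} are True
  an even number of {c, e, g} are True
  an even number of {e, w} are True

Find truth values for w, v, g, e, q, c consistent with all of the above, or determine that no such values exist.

w = False, v = True, g = True, e = False, q = True, c = True

{q, w}: 1 true → odd ✓
{g, v}: 2 true → even ✓
{c, g}: 2 true → even ✓
{c, e, g}: 2 true → even ✓
{e, w}: 0 true → even ✓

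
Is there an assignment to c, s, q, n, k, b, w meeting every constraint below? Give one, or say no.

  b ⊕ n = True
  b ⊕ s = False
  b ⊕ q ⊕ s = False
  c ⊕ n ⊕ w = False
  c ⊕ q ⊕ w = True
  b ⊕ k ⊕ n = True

c=T, s=F, q=F, n=T, k=F, b=F, w=F

b ⊕ n = F ⊕ T = True ✓
b ⊕ s = F ⊕ F = False ✓
b ⊕ q ⊕ s = F ⊕ F ⊕ F = False ✓
c ⊕ n ⊕ w = T ⊕ T ⊕ F = False ✓
c ⊕ q ⊕ w = T ⊕ F ⊕ F = True ✓
b ⊕ k ⊕ n = F ⊕ F ⊕ T = True ✓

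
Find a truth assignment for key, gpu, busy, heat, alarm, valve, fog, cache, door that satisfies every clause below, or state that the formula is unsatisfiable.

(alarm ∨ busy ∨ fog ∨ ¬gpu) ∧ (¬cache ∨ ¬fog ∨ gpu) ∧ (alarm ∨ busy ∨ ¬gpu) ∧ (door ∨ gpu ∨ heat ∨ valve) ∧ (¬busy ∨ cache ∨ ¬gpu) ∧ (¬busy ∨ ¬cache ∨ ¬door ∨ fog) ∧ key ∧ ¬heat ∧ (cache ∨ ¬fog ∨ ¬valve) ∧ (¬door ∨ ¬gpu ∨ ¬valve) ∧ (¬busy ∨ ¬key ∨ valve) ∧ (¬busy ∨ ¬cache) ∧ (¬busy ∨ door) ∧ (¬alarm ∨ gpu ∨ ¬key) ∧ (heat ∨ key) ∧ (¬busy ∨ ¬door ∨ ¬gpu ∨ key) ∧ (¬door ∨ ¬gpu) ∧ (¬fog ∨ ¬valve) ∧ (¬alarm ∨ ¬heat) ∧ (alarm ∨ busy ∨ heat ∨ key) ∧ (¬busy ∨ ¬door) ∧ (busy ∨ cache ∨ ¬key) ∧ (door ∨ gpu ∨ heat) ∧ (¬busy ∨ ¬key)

key=T; gpu=F; busy=F; heat=F; alarm=F; valve=T; fog=F; cache=T; door=T

Unit clause (key) forces key = True.
Unit clause (¬heat) forces heat = False.
In (¬busy ∨ ¬key) only ¬busy is left, so busy = False.
In (busy ∨ cache ∨ ¬key) only cache is left, so cache = True.
Set gpu = False.
  then (¬cache ∨ ¬fog ∨ gpu) forces fog = False.
  then (¬alarm ∨ gpu ∨ ¬key) forces alarm = False.
  then (door ∨ gpu ∨ heat) forces door = True.
Set valve = True.
All clauses satisfied.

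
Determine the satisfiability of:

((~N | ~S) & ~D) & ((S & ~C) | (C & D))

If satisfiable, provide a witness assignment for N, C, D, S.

N=F, C=F, D=F, S=T

  (~N | ~S) & ~D = True
    ~N | ~S = True
      ~N = True
      ~S = False
    ~D = True
  (S & ~C) | (C & D) = True
    S & ~C = True
      ~C = True
    C & D = False
Both conjuncts True, so the formula holds.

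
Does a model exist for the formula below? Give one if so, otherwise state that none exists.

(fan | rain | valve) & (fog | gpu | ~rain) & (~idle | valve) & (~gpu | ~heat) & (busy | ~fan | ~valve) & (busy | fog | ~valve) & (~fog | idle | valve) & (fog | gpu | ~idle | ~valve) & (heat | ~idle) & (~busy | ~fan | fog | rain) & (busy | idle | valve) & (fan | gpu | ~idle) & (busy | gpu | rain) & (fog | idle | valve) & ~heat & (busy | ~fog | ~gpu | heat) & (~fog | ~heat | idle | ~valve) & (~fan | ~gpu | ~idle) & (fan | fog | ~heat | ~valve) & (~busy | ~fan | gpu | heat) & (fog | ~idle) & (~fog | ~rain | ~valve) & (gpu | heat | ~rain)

Unit clause (~heat) forces heat = False.
In (heat | ~idle) only ~idle is left, so idle = False.
Set rain = False.
Set fog = True.
  then (~fog | idle | valve) forces valve = True.
Try busy = False:
  (busy | ~fan | ~valve) forces fan = False.
  (busy | gpu | rain) forces gpu = True.
  clause (busy | ~fog | ~gpu | heat) is falsified — backtrack.
So busy = True.
Set fan = False.
Set gpu = False.
All clauses satisfied.

rain: False; fog: True; busy: True; idle: False; fan: False; gpu: False; heat: False; valve: True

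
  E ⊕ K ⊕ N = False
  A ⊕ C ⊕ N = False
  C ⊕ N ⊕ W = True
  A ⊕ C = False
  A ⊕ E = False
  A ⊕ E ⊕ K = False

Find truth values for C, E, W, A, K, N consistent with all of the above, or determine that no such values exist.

C: False, E: False, W: True, A: False, K: False, N: False

E ⊕ K ⊕ N = F ⊕ F ⊕ F = False ✓
A ⊕ C ⊕ N = F ⊕ F ⊕ F = False ✓
C ⊕ N ⊕ W = F ⊕ F ⊕ T = True ✓
A ⊕ C = F ⊕ F = False ✓
A ⊕ E = F ⊕ F = False ✓
A ⊕ E ⊕ K = F ⊕ F ⊕ F = False ✓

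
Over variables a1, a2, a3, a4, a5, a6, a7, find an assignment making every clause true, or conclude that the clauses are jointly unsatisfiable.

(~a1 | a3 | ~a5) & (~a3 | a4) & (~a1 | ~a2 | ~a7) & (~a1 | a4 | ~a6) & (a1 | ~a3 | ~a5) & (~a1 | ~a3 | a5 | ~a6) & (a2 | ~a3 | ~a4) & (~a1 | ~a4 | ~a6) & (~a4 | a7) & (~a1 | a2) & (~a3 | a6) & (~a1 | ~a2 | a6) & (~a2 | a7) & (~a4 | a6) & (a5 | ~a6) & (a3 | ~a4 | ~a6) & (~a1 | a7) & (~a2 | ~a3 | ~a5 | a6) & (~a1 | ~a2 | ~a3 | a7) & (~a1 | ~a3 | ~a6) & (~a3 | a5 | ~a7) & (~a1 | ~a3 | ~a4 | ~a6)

Try a1 = True:
  (~a1 | a2) forces a2 = True.
  (~a1 | ~a2 | ~a7) forces a7 = False.
  clause (~a2 | a7) is falsified — backtrack.
So a1 = False.
Set a2 = False.
Set a3 = False.
Set a4 = False.
Set a5 = False.
  then (a5 | ~a6) forces a6 = False.
Set a7 = False.
All clauses satisfied.

a1 = False; a2 = False; a3 = False; a4 = False; a5 = False; a6 = False; a7 = False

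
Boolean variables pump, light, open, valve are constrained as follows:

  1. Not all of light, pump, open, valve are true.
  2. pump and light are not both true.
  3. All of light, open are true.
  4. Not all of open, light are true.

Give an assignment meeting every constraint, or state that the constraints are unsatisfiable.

Case open = True:
  (3) forces light = True.
  Constraint (4) is violated (open=T, light=T) — contradiction.
Case open = False:
  Constraint (3) is violated (open=F) — contradiction.
Both cases fail — unsatisfiable.

Unsatisfiable — no assignment works.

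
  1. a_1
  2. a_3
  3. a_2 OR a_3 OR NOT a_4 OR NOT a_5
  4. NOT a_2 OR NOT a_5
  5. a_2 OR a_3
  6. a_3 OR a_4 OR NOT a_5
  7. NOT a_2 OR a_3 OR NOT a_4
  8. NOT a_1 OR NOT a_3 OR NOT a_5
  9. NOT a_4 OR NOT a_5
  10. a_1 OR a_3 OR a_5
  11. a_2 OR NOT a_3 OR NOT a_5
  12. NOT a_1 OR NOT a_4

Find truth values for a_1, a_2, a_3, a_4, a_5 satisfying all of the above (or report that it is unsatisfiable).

Unit clause (a_1) forces a_1 = True.
Unit clause (a_3) forces a_3 = True.
In (NOT a_1 OR NOT a_3 OR NOT a_5) only NOT a_5 is left, so a_5 = False.
In (NOT a_1 OR NOT a_4) only NOT a_4 is left, so a_4 = False.
Set a_2 = False.
All clauses satisfied.

a_1: True; a_2: False; a_3: True; a_4: False; a_5: False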